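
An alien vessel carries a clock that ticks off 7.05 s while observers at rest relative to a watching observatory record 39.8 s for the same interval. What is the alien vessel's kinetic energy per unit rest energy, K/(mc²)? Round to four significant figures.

γ = Δt/Δτ = 39.8/7.05 = 5.64539.
K/(mc²) = γ − 1 = 5.64539 − 1 = 4.645.

4.645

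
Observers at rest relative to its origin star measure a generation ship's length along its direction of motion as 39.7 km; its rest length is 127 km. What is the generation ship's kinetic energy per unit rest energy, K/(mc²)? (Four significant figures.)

2.199

Length contraction gives γ = L₀/L = 127/39.7 = 3.19899.
K/(mc²) = γ − 1 = 3.19899 − 1 = 2.199.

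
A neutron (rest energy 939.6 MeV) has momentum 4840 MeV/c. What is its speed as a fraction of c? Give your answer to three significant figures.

pc/(mc²) = 4840/939.6 = 5.1511 = βγ = β/√(1−β²).
So β² = x²/(1 + x²) with x = 5.1511: x² = 26.5338, β² = 26.5338/27.5338 = 0.963681, β = 0.982.

0.982c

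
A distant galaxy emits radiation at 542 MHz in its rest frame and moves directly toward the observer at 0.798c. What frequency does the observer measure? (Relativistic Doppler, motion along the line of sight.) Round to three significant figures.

1620 MHz

Relativistic Doppler (source moving toward): f_obs = f_src · √((1+β)/(1−β)).
With β = 0.798: factor = √(1.798/0.202) = 2.9835.
f_obs = 542 × 2.9835 = 1620 MHz.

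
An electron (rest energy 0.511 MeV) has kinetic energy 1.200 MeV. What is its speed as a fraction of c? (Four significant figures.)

0.9544c

K = (γ−1)mc², so γ = 1 + 1.200/0.511 = 3.3483.
Then v/c = √(1 − γ⁻²) = √(1 − 0.0891972) = √0.9108028 = 0.9544.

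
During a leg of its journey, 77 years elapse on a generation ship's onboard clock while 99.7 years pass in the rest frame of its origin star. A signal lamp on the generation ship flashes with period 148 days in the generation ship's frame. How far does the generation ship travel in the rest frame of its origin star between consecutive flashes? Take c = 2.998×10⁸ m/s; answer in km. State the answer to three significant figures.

γ = Δt/Δτ = 99.7/77 = 1.29481.
β = √(1 − 1/γ²) = 0.63524. Lab-frame period = γτ = 1.29481×148 days = 191.63 days. Distance = βc × γτ = 0.63524 × 2.998×10⁸ m/s × 16556832 s = 3.1532×10^15 m = 3.15×10^12 km.

3.15×10^12 km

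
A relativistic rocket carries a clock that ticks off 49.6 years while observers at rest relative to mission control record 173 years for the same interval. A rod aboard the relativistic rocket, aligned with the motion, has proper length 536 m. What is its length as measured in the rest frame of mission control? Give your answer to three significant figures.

From Δt = γΔτ: γ = 173/49.6 = 3.4879.
L = L₀/γ = 536/3.4879 = 154 m.

154 m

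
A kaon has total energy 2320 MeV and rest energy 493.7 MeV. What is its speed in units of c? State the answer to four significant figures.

γ = E/(mc²) = 2320/493.7 = 4.6992.
β = √(1 − 1/γ²) = √(1 − 0.0452848) = √0.9547152 = 0.9771.

0.9771c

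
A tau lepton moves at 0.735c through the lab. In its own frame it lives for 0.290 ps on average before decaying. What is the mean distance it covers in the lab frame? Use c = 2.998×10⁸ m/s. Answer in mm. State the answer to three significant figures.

0.0942 mm

With β = 0.735, γ = 1/√(1 − 0.735²) = 1/√0.459775 = 1.4748.
Lab-frame lifetime: Δt = γτ = 1.4748 × 0.290 ps = 0.42769 ps.
Distance: d = vΔt = 0.735 × 2.998×10⁸ m/s × 4.2769×10^-13 s = 9.42×10^-5 m = 0.0942 mm.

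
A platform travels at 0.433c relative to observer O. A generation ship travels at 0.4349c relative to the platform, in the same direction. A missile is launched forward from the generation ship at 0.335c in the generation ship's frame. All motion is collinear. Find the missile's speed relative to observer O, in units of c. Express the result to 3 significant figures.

0.856c

Compose velocities in two stages. Stage 1 (into S'): u₁ = (0.335+0.4349)/(1+0.335×0.4349) = 0.672.
Stage 2 (into S): u = (0.672+0.433)/(1+0.672×0.433) = 0.85594, so the speed is 0.856c.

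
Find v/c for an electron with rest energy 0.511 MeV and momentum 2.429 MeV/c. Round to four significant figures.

0.9786

pc/(mc²) = 2.429/0.511 = 4.7534 = βγ = β/√(1−β²).
So β² = x²/(1 + x²) with x = 4.7534: x² = 22.5948, β² = 22.5948/23.5948 = 0.957618, β = 0.9786.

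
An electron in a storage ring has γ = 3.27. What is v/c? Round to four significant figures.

β = √(1 − 1/γ²) = √(1 − 1/10.6929) = √0.90648 = 0.9521.

0.9521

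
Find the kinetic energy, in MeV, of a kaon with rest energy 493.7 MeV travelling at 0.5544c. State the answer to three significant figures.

99.5 MeV

With β = 0.5544, γ = 1/√(1 − 0.5544²) = 1/√0.69264064 = 1.20156.
Kinetic energy: K = (γ − 1)mc² = (1.20156 − 1) × 493.7 MeV = 0.20156 × 493.7 = 99.5 MeV.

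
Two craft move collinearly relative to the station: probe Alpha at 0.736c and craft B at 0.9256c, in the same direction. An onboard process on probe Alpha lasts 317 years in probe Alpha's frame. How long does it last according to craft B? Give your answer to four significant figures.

The velocity of probe Alpha relative to craft B is (0.736 − 0.9256)c / (1 − 0.736×0.9256) = −0.59481c; relative speed 0.59481c.
γ for this relative speed: γ = 1/√(1 − 0.353799) = 1.244.
Probe Alpha's interval is proper; time dilation gives Δt_B = γΔτ = 1.244 × 317 years = 394.3 years.

394.3 years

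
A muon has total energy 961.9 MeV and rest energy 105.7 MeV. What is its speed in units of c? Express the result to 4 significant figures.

0.9939c

γ = E/(mc²) = 961.9/105.7 = 9.1003.
β = √(1 − 1/γ²) = √(1 − 0.012075) = √0.987925 = 0.9939.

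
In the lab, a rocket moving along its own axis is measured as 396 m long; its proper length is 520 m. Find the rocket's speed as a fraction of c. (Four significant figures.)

0.6481c

Length contraction gives γ = L₀/L = 520/396 = 1.3131.
β = √(1 − 1/γ²) = √0.420032 = 0.6481.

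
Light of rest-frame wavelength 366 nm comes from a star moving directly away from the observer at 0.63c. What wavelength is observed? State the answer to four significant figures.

768.2 nm

Relativistic Doppler for wavelength: λ_obs = λ_src · √((1+β)/(1−β)).
With β = 0.63: factor = √(1.63/0.37) = 2.0989.
λ_obs = 366 × 2.0989 = 768.2 nm.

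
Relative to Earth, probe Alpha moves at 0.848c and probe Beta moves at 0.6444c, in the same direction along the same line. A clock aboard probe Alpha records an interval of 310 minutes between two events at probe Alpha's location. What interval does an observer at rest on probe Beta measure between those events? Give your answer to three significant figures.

347 minutes

Speed of probe Alpha in probe Beta's frame: u = (v_A − v_B)/(1 − v_A v_B/c²) = (0.848 − 0.6444)/(1 − 0.848×0.6444) = 0.2036/0.4535488 = 0.4489; |u| = 0.4489c.
γ for this relative speed: γ = 1/√(1 − 0.201511) = 1.1191.
The clock on probe Alpha records proper time, so probe Beta measures Δt = γΔτ = 1.1191 × 310 = 347 minutes.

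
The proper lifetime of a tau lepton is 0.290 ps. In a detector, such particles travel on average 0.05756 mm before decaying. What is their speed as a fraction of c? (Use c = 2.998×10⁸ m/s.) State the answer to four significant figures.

0.5520c

Let x = d/(cτ) = 5.756×10^-5 m / (2.998×10⁸ m/s × 2.900×10^-13 s) = 0.66205. Since d = βγcτ, x = βγ = β/√(1−β²).
Solving: β² = x²/(1+x²) = 0.43831/1.43831 = 0.30474, so β = 0.5520.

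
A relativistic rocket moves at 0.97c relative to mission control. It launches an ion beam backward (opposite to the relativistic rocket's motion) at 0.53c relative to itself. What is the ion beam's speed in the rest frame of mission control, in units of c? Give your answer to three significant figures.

Relativistic velocity addition: u = (u' + v)/(1 + u'v/c²), with u' = −0.53c and v = 0.97c.
Numerator: −0.53 + 0.97 = 0.44. Denominator: 1 + (−0.53)(0.97) = 0.4859.
u = 0.44/0.4859 = 0.90554, so the speed is 0.906c.

0.906c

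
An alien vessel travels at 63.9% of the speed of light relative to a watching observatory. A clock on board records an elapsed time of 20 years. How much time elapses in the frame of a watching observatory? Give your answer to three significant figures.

26.0 years

γ = 1/√(1 − β²) = 1/√(1 − 0.408321) = 1/√0.591679 = 1/0.769207 = 1.3.
Time dilation: Δt = γ·Δτ = 1.3 × 20 = 26.0 years.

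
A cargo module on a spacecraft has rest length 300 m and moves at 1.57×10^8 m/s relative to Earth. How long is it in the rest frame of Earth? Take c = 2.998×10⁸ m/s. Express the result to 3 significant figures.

256 m

β = v/c = (1.57×10^8 m/s)/(2.998×10⁸ m/s) = 0.523682.
With β = 0.523682, γ = 1/√(1 − 0.523682²) = 1/√0.7257572 = 1.1738.
Length contraction: L = L₀/γ = 300/1.1738 = 256 m.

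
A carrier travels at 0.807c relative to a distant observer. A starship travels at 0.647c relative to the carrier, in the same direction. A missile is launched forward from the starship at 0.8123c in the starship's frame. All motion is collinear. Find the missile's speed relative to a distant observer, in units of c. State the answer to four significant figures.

0.9953c

Compose velocities in two stages. Stage 1 (into S'): u₁ = (0.8123+0.647)/(1+0.8123×0.647) = 0.95657.
Stage 2 (into S): u = (0.95657+0.807)/(1+0.95657×0.807) = 0.99527, so the speed is 0.9953c.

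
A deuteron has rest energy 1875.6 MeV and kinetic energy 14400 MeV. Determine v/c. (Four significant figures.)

K = (γ−1)mc², so γ = 1 + 14400/1875.6 = 8.6775.
Then v/c = √(1 − γ⁻²) = √(1 − 0.0132804) = √0.9867196 = 0.9933.

0.9933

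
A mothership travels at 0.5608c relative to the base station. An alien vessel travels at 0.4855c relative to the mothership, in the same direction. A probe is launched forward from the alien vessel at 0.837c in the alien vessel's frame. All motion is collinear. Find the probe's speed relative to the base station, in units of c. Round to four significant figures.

0.9829c

Compose velocities in two stages. Stage 1 (into S'): u₁ = (0.837+0.4855)/(1+0.837×0.4855) = 0.94037.
Stage 2 (into S): u = (0.94037+0.5608)/(1+0.94037×0.5608) = 0.98285, so the speed is 0.9829c.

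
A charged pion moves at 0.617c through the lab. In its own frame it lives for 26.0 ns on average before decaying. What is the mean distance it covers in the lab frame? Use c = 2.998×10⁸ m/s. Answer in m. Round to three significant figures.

With β = 0.617, γ = 1/√(1 − 0.617²) = 1/√0.619311 = 1.2707.
Lab-frame lifetime: Δt = γτ = 1.2707 × 26.0 ns = 33.038 ns.
Distance: d = vΔt = 0.617 × 2.998×10⁸ m/s × 3.3038×10^-8 s = 6.11 m.

6.11 m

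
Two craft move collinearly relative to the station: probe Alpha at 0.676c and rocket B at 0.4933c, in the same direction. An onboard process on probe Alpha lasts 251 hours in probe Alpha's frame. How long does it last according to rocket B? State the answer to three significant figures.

261 hours

The velocity of probe Alpha relative to rocket B is (0.676 − 0.4933)c / (1 − 0.676×0.4933) = 0.27411c; relative speed 0.27411c.
γ for this relative speed: γ = 1/√(1 − 0.0751363) = 1.0398.
The clock on probe Alpha records proper time, so rocket B measures Δt = γΔτ = 1.0398 × 251 = 261 hours.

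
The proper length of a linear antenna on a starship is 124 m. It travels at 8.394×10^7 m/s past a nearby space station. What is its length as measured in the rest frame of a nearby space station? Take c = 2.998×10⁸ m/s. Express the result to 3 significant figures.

119 m

β = v/c = (8.394×10^7 m/s)/(2.998×10⁸ m/s) = 0.279987.
With β = 0.279987, γ = 1/√(1 − 0.279987²) = 1/√0.9216073 = 1.0417.
Length contraction: L = L₀/γ = 124/1.0417 = 119 m.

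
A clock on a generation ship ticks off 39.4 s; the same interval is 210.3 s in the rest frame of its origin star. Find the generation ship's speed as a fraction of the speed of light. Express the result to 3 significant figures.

γ = Δt/Δτ = 210.3/39.4 = 5.3376.
β = √(1 − 1/γ²) = √(1 − 0.0351001) = √0.9648999 = 0.982.

0.982c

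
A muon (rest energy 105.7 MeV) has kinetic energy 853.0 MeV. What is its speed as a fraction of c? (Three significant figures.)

γ = 1 + K/(mc²) = 1 + 853.0/105.7 = 9.07.
β = √(1 − 1/γ²) = √(1 − 0.0121559) = √0.9878441 = 0.994.

0.994c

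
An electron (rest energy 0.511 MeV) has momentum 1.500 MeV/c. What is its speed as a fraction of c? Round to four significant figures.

0.9466c

βγ = pc/(mc²) = 1.500/0.511 = 2.9354.
Since γ² = 1 + (βγ)² = 9.61657, γ = √9.61657 = 3.10106, and β = (βγ)/γ = 2.9354/3.10106 = 0.9466.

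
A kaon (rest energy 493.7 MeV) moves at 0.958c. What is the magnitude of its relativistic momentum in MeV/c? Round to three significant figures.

β² = 0.917764, so γ = 1/√0.082236 = 3.4871.
Momentum: p = γβ·mc = 3.4871 × 0.958 × 493.7 MeV/c = 1650 MeV/c.

1650 MeV/c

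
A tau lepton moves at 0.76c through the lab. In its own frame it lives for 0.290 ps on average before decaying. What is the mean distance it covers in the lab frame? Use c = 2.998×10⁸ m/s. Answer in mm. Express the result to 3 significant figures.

Lorentz factor: γ = (1 − 0.5776)^(−1/2) = 1.5386.
Lab-frame lifetime: Δt = γτ = 1.5386 × 0.290 ps = 0.44619 ps.
Distance: d = vΔt = 0.76 × 2.998×10⁸ m/s × 4.4619×10^-13 s = 1.02×10^-4 m = 0.102 mm.

0.102 mm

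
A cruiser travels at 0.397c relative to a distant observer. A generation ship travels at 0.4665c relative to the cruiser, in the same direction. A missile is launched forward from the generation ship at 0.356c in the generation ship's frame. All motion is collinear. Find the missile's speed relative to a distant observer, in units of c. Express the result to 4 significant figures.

Apply u = (u'+v)/(1+u'v) twice. Missile in the cruiser frame: (0.356+0.4665)/(1+0.356·0.4665) = 0.8225/1.166074 = 0.70536c.
That velocity, transformed to the rest frame of a distant observer: (0.70536+0.397)/(1+0.70536·0.397) = 1.10236/1.28002792 = 0.8612c.

0.8612c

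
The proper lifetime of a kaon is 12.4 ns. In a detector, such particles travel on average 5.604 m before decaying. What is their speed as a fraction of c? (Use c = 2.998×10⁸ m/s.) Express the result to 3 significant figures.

0.833c

Lab distance = (lab lifetime)·v = γτ·βc, so βγ = d/(cτ) = 5.604/(2.998×10⁸ × 1.240×10^-8) = 1.5075.
With βγ = 1.5075: γ² = 1 + (βγ)² = 3.27256, and β = (βγ)/γ = 1.5075/1.80902 = 0.833.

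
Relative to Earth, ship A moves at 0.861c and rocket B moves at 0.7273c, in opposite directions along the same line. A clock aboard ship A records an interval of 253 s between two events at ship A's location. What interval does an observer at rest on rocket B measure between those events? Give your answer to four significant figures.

Speed of ship A in rocket B's frame: u = (v_A + v_B)/(1 + v_A v_B/c²) = (0.861 + 0.7273)/(1 + 0.861×0.7273) = 1.5883/1.6262053 = 0.97669; |u| = 0.97669c.
γ for this relative speed: γ = 1/√(1 − 0.953923) = 4.6586.
The clock on ship A records proper time, so rocket B measures Δt = γΔτ = 4.6586 × 253 = 1179 s.

1179 s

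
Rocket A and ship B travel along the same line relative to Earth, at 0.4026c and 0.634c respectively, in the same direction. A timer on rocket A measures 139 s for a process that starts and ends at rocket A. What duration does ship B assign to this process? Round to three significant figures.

The velocity of rocket A relative to ship B is (0.4026 − 0.634)c / (1 − 0.4026×0.634) = −0.31071c; relative speed 0.31071c.
At |u| = 0.31071c, γ = (1 − 0.0965407)^(−1/2) = 1.0521.
The clock on rocket A records proper time, so ship B measures Δt = γΔτ = 1.0521 × 139 = 146 s.

146 s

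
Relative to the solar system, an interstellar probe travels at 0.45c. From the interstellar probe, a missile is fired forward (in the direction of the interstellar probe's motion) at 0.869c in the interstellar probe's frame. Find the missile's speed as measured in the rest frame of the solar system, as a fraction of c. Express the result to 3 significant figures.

Relativistic velocity addition: u = (u' + v)/(1 + u'v/c²), with u' = 0.869c and v = 0.45c.
Numerator: 0.869 + 0.45 = 1.319. Denominator: 1 + (0.869)(0.45) = 1.39105.
u = 1.319/1.39105 = 0.9482, so the speed is 0.948c.

0.948c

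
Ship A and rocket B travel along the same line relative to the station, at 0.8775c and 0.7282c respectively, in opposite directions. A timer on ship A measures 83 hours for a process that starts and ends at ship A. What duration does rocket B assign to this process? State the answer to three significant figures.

414 hours

Speed of ship A in rocket B's frame: u = (v_A + v_B)/(1 + v_A v_B/c²) = (0.8775 + 0.7282)/(1 + 0.8775×0.7282) = 1.6057/1.6389955 = 0.97969; |u| = 0.97969c.
At |u| = 0.97969c, γ = (1 − 0.959792)^(−1/2) = 4.9871.
The clock on ship A records proper time, so rocket B measures Δt = γΔτ = 4.9871 × 83 = 414 hours.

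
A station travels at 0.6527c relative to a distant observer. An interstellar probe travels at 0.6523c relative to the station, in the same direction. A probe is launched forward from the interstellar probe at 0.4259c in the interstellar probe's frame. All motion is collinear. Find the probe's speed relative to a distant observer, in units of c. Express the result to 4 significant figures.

0.9650c

First combine the probe and interstellar probe (S''→S'): u₁ = (0.4259 + 0.6523)/(1 + 0.4259×0.6523) = 1.0782/1.27781457 = 0.84378.
Then combine with the station (S'→S): u = (0.84378 + 0.6527)/(1 + 0.84378×0.6527) = 1.49648/1.550735206 = 0.96501.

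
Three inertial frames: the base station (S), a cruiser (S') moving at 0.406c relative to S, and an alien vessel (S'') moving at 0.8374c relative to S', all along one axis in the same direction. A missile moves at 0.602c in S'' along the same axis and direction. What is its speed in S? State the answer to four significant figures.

Compose velocities in two stages. Stage 1 (into S'): u₁ = (0.602+0.8374)/(1+0.602×0.8374) = 0.95697.
Stage 2 (into S): u = (0.95697+0.406)/(1+0.95697×0.406) = 0.98159, so the speed is 0.9816c.

0.9816c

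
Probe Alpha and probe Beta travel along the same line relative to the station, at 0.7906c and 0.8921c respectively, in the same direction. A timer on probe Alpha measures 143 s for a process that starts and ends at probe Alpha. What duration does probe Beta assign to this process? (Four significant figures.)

152.3 s

The velocity of probe Alpha relative to probe Beta is (0.7906 − 0.8921)c / (1 − 0.7906×0.8921) = −0.34441c; relative speed 0.34441c.
γ for this relative speed: γ = 1/√(1 − 0.118618) = 1.0652.
Probe Alpha's interval is proper; time dilation gives Δt_B = γΔτ = 1.0652 × 143 s = 152.3 s.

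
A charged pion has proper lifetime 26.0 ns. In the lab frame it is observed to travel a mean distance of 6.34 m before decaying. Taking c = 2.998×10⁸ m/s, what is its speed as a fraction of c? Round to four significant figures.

0.6310c

Let x = d/(cτ) = 6.340 m / (2.998×10⁸ m/s × 2.600×10^-8 s) = 0.81336. Since d = βγcτ, x = βγ = β/√(1−β²).
Solving: β² = x²/(1+x²) = 0.661554/1.661554 = 0.398154, so β = 0.6310.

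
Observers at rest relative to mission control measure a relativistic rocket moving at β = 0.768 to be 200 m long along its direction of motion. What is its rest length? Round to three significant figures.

With β = 0.768, γ = 1/√(1 − 0.768²) = 1/√0.410176 = 1.5614.
Proper length: L₀ = γ·L = 1.5614 × 200 = 312 m.

312 m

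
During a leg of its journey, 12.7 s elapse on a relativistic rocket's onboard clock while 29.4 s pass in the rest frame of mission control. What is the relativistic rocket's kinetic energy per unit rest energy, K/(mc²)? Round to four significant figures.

The time-dilation ratio gives γ = 29.4/12.7 = 2.31496.
Since K = (γ−1)mc², K/(mc²) = 2.31496 − 1 = 1.315.

1.315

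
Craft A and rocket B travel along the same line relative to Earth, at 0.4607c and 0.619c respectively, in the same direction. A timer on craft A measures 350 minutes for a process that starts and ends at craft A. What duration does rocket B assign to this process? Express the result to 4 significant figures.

358.9 minutes

Speed of craft A in rocket B's frame: u = (v_A − v_B)/(1 − v_A v_B/c²) = (0.4607 − 0.619)/(1 − 0.4607×0.619) = −0.1583/0.7148267 = −0.22145; |u| = 0.22145c.
γ for this relative speed: γ = 1/√(1 − 0.0490401) = 1.0255.
Craft A's interval is proper; time dilation gives Δt_B = γΔτ = 1.0255 × 350 minutes = 358.9 minutes.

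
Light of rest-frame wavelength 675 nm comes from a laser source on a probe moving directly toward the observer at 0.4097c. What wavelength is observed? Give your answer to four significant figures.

436.8 nm

Relativistic Doppler for wavelength: λ_obs = λ_src · √((1−β)/(1+β)).
With β = 0.4097: factor = √(0.5903/1.4097) = 0.6471.
λ_obs = 675 × 0.6471 = 436.8 nm.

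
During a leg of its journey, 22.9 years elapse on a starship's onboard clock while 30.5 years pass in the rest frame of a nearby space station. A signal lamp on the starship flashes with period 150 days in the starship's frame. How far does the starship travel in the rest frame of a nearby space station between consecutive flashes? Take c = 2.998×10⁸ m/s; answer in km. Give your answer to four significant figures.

3.418×10^12 km

From Δt = γΔτ: γ = 30.5/22.9 = 1.33188.
β = √(1 − 1/γ²) = 0.66051. Lab-frame period = γτ = 1.33188×150 days = 199.78 days. Distance = βc × γτ = 0.66051 × 2.998×10⁸ m/s × 17260992 s = 3.4180×10^15 m = 3.418×10^12 km.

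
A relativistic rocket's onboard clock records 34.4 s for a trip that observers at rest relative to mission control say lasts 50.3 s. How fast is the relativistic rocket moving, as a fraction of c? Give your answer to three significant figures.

0.730c

γ = Δt/Δτ = 50.3/34.4 = 1.4622.
β = √(1 − 1/γ²) = √(1 − 0.467721) = √0.532279 = 0.730.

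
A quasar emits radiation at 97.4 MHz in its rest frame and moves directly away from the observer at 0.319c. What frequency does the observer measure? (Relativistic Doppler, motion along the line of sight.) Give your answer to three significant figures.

70.0 MHz

Relativistic Doppler (source moving away): f_obs = f_src · √((1−β)/(1+β)).
With β = 0.319: factor = √(0.681/1.319) = 0.71854.
f_obs = 97.4 × 0.71854 = 70.0 MHz.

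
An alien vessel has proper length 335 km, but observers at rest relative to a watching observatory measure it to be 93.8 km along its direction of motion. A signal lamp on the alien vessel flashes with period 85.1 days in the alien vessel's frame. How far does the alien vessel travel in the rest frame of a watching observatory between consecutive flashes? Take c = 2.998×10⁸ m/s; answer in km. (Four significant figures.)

7.558×10^12 km

From L = L₀/γ: γ = 335/93.8 = 3.57143.
β = √(1 − 1/γ²) = 0.96. Lab-frame period = γτ = 3.57143×85.1 days = 303.93 days. Distance = βc × γτ = 0.96 × 2.998×10⁸ m/s × 26259552 s = 7.5577×10^15 m = 7.558×10^12 km.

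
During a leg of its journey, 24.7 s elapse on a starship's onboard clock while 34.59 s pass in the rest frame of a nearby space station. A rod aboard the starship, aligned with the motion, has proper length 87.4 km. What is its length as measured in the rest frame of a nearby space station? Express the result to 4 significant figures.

γ = Δt/Δτ = 34.59/24.7 = 1.4004.
L = L₀/γ = 87.4/1.4004 = 62.41 km.

62.41 km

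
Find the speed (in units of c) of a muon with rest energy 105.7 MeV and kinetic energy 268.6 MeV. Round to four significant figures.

0.9593c

γ = 1 + K/(mc²) = 1 + 268.6/105.7 = 3.5412.
β = √(1 − 1/γ²) = √(1 − 0.0797442) = √0.9202558 = 0.9593.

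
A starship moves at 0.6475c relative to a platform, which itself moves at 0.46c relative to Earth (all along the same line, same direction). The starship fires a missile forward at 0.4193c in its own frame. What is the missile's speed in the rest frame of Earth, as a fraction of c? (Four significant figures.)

0.9373c

Compose velocities in two stages. Stage 1 (into S'): u₁ = (0.4193+0.6475)/(1+0.4193×0.6475) = 0.83901.
Stage 2 (into S): u = (0.83901+0.46)/(1+0.83901×0.46) = 0.93727, so the speed is 0.9373c.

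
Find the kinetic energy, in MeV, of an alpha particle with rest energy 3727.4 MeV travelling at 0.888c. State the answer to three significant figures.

Lorentz factor: γ = (1 − 0.788544)^(−1/2) = 2.1747.
Kinetic energy: K = (γ − 1)mc² = (2.1747 − 1) × 3727.4 MeV = 1.1747 × 3727.4 = 4380 MeV.

4380 MeV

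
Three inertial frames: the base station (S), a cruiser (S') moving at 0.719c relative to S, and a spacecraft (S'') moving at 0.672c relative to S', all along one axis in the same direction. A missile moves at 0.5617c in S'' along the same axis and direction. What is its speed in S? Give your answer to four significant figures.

Compose velocities in two stages. Stage 1 (into S'): u₁ = (0.5617+0.672)/(1+0.5617×0.672) = 0.89563.
Stage 2 (into S): u = (0.89563+0.719)/(1+0.89563×0.719) = 0.98216, so the speed is 0.9822c.

0.9822c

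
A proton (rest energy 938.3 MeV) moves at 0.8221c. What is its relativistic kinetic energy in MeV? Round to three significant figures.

710 MeV

β² = 0.67584841, so γ = 1/√0.32415159 = 1.75641.
Kinetic energy: K = (γ − 1)mc² = (1.75641 − 1) × 938.3 MeV = 0.75641 × 938.3 = 710 MeV.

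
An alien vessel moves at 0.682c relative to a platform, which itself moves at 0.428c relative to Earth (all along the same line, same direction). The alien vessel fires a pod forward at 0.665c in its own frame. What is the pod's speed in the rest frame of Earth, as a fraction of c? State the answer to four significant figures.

0.9700c

Compose velocities in two stages. Stage 1 (into S'): u₁ = (0.665+0.682)/(1+0.665×0.682) = 0.92671.
Stage 2 (into S): u = (0.92671+0.428)/(1+0.92671×0.428) = 0.96998, so the speed is 0.9700c.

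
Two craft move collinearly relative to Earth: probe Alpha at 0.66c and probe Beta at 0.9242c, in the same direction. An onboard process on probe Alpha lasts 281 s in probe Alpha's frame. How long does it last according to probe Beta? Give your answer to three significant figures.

Speed of probe Alpha in probe Beta's frame: u = (v_A − v_B)/(1 − v_A v_B/c²) = (0.66 − 0.9242)/(1 − 0.66×0.9242) = −0.2642/0.390028 = −0.67739; |u| = 0.67739c.
γ for this relative speed: γ = 1/√(1 − 0.458857) = 1.3594.
The clock on probe Alpha records proper time, so probe Beta measures Δt = γΔτ = 1.3594 × 281 = 382 s.

382 s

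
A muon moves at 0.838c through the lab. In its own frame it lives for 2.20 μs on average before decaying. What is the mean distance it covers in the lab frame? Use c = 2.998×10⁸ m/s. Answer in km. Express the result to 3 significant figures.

1.01 km

Lorentz factor: γ = (1 − 0.702244)^(−1/2) = 1.8326.
Lab-frame lifetime: Δt = γτ = 1.8326 × 2.20 μs = 4.0317 μs.
Distance: d = vΔt = 0.838 × 2.998×10⁸ m/s × 4.0317×10^-6 s = 1010 m = 1.01 km.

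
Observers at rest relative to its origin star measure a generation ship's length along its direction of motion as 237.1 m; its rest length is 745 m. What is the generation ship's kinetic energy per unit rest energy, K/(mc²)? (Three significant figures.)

Length contraction gives γ = L₀/L = 745/237.1 = 3.14213.
Since K = (γ−1)mc², K/(mc²) = 3.14213 − 1 = 2.14.

2.14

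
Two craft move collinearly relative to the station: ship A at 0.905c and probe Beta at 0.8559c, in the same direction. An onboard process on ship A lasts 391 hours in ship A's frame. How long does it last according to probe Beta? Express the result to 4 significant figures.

The velocity of ship A relative to probe Beta is (0.905 − 0.8559)c / (1 − 0.905×0.8559) = 0.21782c; relative speed 0.21782c.
At |u| = 0.21782c, γ = (1 − 0.0474456)^(−1/2) = 1.0246.
The clock on ship A records proper time, so probe Beta measures Δt = γΔτ = 1.0246 × 391 = 400.6 hours.

400.6 hours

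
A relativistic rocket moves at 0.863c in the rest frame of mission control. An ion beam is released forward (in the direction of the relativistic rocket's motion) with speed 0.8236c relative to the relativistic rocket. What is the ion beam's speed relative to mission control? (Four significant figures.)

Relativistic velocity addition: u = (u' + v)/(1 + u'v/c²), with u' = 0.8236c and v = 0.863c.
Numerator: 0.8236 + 0.863 = 1.6866. Denominator: 1 + (0.8236)(0.863) = 1.7107668.
u = 1.6866/1.7107668 = 0.98587, so the speed is 0.9859c.

0.9859c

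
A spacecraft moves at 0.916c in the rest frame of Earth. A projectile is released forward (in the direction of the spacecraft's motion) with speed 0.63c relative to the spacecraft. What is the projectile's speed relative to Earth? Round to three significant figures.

In units of c, u = (u' + v)/(1 + u'v) with u' = 0.63 and v = 0.916.
Numerator: 0.63 + 0.916 = 1.546. Denominator: 1 + (0.63)(0.916) = 1.57708.
u = 1.546/1.57708 = 0.98029, so the speed is 0.980c.

0.980c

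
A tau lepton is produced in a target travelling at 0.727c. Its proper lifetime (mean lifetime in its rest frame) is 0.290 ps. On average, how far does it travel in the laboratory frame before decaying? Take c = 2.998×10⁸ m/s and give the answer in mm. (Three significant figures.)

0.0921 mm

With β = 0.727, γ = 1/√(1 − 0.727²) = 1/√0.471471 = 1.4564.
Lab-frame lifetime: Δt = γτ = 1.4564 × 0.290 ps = 0.42236 ps.
Distance: d = vΔt = 0.727 × 2.998×10⁸ m/s × 4.2236×10^-13 s = 9.21×10^-5 m = 0.0921 mm.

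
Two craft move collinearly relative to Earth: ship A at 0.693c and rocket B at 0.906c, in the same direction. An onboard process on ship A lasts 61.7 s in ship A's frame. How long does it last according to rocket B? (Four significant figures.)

75.24 s

The velocity of ship A relative to rocket B is (0.693 − 0.906)c / (1 − 0.693×0.906) = −0.57236c; relative speed 0.57236c.
At |u| = 0.57236c, γ = (1 − 0.327596)^(−1/2) = 1.2195.
Ship A's interval is proper; time dilation gives Δt_B = γΔτ = 1.2195 × 61.7 s = 75.24 s.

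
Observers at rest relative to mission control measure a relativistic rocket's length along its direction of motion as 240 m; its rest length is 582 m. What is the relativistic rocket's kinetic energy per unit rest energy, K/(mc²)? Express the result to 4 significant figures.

From L = L₀/γ: γ = 582/240 = 2.425.
Since K = (γ−1)mc², K/(mc²) = 2.425 − 1 = 1.425.

1.425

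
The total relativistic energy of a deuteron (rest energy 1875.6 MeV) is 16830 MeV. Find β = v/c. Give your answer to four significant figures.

γ = E/(mc²) = 16830/1875.6 = 8.9731.
β = √(1 − 1/γ²) = √(1 − 0.0124198) = √0.9875802 = 0.9938.

0.9938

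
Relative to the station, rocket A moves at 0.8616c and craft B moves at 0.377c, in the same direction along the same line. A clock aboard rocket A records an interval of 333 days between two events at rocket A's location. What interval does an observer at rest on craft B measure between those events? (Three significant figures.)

The velocity of rocket A relative to craft B is (0.8616 − 0.377)c / (1 − 0.8616×0.377) = 0.71774c; relative speed 0.71774c.
At |u| = 0.71774c, γ = (1 − 0.515151)^(−1/2) = 1.4361.
Rocket A's interval is proper; time dilation gives Δt_B = γΔτ = 1.4361 × 333 days = 478 days.

478 days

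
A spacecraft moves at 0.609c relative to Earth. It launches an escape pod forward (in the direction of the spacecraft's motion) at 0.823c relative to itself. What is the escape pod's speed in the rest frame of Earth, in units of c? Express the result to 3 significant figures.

0.954c

Relativistic velocity addition: u = (u' + v)/(1 + u'v/c²), with u' = 0.823c and v = 0.609c.
Numerator: 0.823 + 0.609 = 1.432. Denominator: 1 + (0.823)(0.609) = 1.501207.
u = 1.432/1.501207 = 0.9539, so the speed is 0.954c.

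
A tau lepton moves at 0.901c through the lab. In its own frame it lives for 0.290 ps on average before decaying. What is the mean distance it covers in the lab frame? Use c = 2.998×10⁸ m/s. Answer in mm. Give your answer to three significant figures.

Lorentz factor: γ = (1 − 0.811801)^(−1/2) = 2.3051.
Lab-frame lifetime: Δt = γτ = 2.3051 × 0.290 ps = 0.66848 ps.
Distance: d = vΔt = 0.901 × 2.998×10⁸ m/s × 6.6848×10^-13 s = 1.81×10^-4 m = 0.181 mm.

0.181 mm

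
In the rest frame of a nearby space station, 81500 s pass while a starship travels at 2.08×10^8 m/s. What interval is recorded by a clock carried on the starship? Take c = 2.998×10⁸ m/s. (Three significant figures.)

58700 s

β = v/c = (2.08×10^8 m/s)/(2.998×10⁸ m/s) = 0.693796.
γ = 1/√(1 − β²) = 1/√(1 − 0.4813529) = 1/√0.5186471 = 1/0.720172 = 1.3886.
The starship's clock runs slow as seen from a nearby space station, so Δτ = Δt/γ = 81500/1.3886 = 58700 s.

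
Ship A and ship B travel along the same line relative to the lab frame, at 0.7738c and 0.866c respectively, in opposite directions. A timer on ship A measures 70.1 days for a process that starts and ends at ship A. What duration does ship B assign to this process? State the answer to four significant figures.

Speed of ship A in ship B's frame: u = (v_A + v_B)/(1 + v_A v_B/c²) = (0.7738 + 0.866)/(1 + 0.7738×0.866) = 1.6398/1.6701108 = 0.98185; |u| = 0.98185c.
At |u| = 0.98185c, γ = (1 − 0.964029)^(−1/2) = 5.2726.
Ship A's interval is proper; time dilation gives Δt_B = γΔτ = 5.2726 × 70.1 days = 369.6 days.

369.6 days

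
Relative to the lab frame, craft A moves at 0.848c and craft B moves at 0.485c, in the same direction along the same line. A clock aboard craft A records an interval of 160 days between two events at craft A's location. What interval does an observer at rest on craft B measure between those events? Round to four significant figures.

Speed of craft A in craft B's frame: u = (v_A − v_B)/(1 − v_A v_B/c²) = (0.848 − 0.485)/(1 − 0.848×0.485) = 0.363/0.58872 = 0.61659; |u| = 0.61659c.
γ for this relative speed: γ = 1/√(1 − 0.380183) = 1.2702.
Craft A's interval is proper; time dilation gives Δt_B = γΔτ = 1.2702 × 160 days = 203.2 days.

203.2 days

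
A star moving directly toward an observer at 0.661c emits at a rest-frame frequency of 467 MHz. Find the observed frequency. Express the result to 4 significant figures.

Relativistic Doppler (source moving toward): f_obs = f_src · √((1+β)/(1−β)).
With β = 0.661: factor = √(1.661/0.339) = 2.2135.
f_obs = 467 × 2.2135 = 1034 MHz.

1034 MHz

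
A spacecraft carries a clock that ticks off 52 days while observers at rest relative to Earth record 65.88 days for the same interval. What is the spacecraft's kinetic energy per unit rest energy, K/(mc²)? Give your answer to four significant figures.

0.2669

γ = Δt/Δτ = 65.88/52 = 1.26692.
K/(mc²) = γ − 1 = 1.26692 − 1 = 0.2669.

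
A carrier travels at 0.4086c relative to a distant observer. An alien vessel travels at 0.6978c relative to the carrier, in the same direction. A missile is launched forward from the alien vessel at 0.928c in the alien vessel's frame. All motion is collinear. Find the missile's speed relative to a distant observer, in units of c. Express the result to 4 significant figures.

0.9944c

Apply u = (u'+v)/(1+u'v) twice. Missile in the carrier frame: (0.928+0.6978)/(1+0.928·0.6978) = 1.6258/1.6475584 = 0.98679c.
That velocity, transformed to the rest frame of a distant observer: (0.98679+0.4086)/(1+0.98679·0.4086) = 1.39539/1.403202394 = 0.99443c.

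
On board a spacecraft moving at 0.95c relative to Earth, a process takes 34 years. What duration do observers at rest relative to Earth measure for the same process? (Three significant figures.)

109 years

γ = 1/√(1 − β²) = 1/√(1 − 0.9025) = 1/√0.0975 = 1/0.31225 = 3.2026.
Time dilation: Δt = γ·Δτ = 3.2026 × 34 = 109 years.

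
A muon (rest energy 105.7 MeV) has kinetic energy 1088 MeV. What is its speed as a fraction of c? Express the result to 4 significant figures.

0.9961c

γ = 1 + K/(mc²) = 1 + 1088/105.7 = 11.293.
β = √(1 − 1/γ²) = √(1 − 0.00784118) = √0.99215882 = 0.9961.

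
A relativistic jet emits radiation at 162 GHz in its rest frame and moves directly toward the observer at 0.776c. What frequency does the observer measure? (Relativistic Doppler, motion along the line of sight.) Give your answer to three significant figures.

456 GHz

Relativistic Doppler (source moving toward): f_obs = f_src · √((1+β)/(1−β)).
With β = 0.776: factor = √(1.776/0.224) = 2.8158.
f_obs = 162 × 2.8158 = 456 GHz.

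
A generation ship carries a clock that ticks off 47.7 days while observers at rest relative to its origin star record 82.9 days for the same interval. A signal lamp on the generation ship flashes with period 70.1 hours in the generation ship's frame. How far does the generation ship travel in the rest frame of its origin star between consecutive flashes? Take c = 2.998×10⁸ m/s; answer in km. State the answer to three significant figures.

1.08×10^11 km

From Δt = γΔτ: γ = 82.9/47.7 = 1.73795.
β = √(1 − 1/γ²) = 0.81788. Lab-frame period = γτ = 1.73795×70.1 hours = 121.83 hours. Distance = βc × γτ = 0.81788 × 2.998×10⁸ m/s × 438588 s = 1.0754×10^14 m = 1.08×10^11 km.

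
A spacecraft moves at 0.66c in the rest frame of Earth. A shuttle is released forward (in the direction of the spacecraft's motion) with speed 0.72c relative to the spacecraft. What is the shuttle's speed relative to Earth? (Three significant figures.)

0.935c

Relativistic velocity addition: u = (u' + v)/(1 + u'v/c²), with u' = 0.72c and v = 0.66c.
Numerator: 0.72 + 0.66 = 1.38. Denominator: 1 + (0.72)(0.66) = 1.4752.
u = 1.38/1.4752 = 0.93547, so the speed is 0.935c.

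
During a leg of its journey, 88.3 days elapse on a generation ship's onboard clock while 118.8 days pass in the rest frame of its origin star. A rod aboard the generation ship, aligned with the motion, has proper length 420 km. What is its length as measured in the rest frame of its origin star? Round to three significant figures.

312 km

From Δt = γΔτ: γ = 118.8/88.3 = 1.34541.
L = L₀/γ = 420/1.34541 = 312 km.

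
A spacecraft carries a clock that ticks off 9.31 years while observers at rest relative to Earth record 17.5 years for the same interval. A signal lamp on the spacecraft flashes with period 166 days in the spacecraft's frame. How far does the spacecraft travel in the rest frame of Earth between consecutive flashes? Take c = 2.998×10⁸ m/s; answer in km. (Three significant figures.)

6.84×10^12 km

The time-dilation ratio gives γ = 17.5/9.31 = 1.8797.
β = √(1 − 1/γ²) = 0.84674. Lab-frame period = γτ = 1.8797×166 days = 312.03 days. Distance = βc × γτ = 0.84674 × 2.998×10⁸ m/s × 26959392 s = 6.8437×10^15 m = 6.84×10^12 km.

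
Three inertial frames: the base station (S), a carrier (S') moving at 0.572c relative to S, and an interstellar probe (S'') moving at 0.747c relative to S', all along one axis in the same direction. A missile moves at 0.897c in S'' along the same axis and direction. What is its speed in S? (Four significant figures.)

0.9957c

Apply u = (u'+v)/(1+u'v) twice. Missile in the carrier frame: (0.897+0.747)/(1+0.897·0.747) = 1.644/1.670059 = 0.9844c.
That velocity, transformed to the rest frame of the base station: (0.9844+0.572)/(1+0.9844·0.572) = 1.5564/1.5630768 = 0.99573c.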